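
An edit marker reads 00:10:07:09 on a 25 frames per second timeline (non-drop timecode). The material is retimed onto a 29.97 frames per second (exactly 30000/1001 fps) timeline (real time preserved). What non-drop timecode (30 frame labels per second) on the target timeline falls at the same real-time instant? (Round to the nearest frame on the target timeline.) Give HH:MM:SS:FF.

Source frame index: (0×3600 + 10×60 + 7) × 25 + 9 = 15184.
Real time: 15184 / (25) = 15184/25 s.
Target frame: (15184/25) × (30000/1001) = 1401600/77 ≈ 18202.597 → 18203.
At 30 labels/s: frame 18203 → 00:10:06:23.

00:10:06:23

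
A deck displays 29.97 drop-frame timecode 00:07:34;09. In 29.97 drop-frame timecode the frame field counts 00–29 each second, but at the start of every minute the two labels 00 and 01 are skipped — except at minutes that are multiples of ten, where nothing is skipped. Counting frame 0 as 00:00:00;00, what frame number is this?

Complete 10-minute blocks: 0, each 17982 frames → 0.
Remaining 7 whole minutes in the current block: 1800 + 6 × 1798 = 12588 frames.
Within the current minute: 34 × 30 + 9 − 2 = 1027 (labels ;00/;01 skipped at this minute). Total = 0 + 12588 + 1027 = 13615.

13615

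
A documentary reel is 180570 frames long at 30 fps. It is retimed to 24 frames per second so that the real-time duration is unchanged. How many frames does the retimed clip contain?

144456 frames

Frames at target rate = 180570 × (24) / (30) = 144456.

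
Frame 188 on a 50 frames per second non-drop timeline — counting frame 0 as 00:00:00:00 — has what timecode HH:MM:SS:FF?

00:00:03:38

188 ÷ 50 = 3 full seconds, remainder 38 frames.
3 s = 0 h 0 min 3 s.
Timecode: 00:00:03:38.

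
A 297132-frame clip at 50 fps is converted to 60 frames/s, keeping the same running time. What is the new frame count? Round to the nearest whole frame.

Frames at target rate = 297132 × (60) / (50) = 1782792/5 ≈ 356558.400.
Nearest whole frame: 356558.

356558 frames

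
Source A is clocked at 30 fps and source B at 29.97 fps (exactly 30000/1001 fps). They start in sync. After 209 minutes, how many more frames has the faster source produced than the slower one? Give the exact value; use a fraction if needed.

34200/91 frames

209 min = 12540 s.
A emits 30 × 12540 = 376200 frames; B emits 30000/1001 × 12540 = 34200000/91.
Difference = 34200/91 frames (≈ 375.8242); B is behind A.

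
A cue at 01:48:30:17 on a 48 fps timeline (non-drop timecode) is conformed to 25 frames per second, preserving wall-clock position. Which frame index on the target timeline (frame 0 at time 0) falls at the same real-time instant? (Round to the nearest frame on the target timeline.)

Source frame index: (1×3600 + 48×60 + 30) × 48 + 17 = 312497.
Real time: 312497 / (48) = 312497/48 s.
Target frame: (312497/48) × (25) = 7812425/48 ≈ 162758.854 → 162759.

frame 162759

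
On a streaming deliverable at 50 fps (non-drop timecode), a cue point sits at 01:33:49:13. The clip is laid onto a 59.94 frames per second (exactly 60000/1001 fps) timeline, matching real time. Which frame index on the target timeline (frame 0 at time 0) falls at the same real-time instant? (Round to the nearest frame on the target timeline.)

frame 337418

Source frame index: (1×3600 + 33×60 + 49) × 50 + 13 = 281463.
Real time: 281463 / (50) = 281463/50 s.
Target frame: (281463/50) × (60000/1001) = 3711600/11 ≈ 337418.182 → 337418.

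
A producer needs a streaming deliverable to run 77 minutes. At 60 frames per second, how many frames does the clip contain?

277200 frames

77 min = 4620 s.
Frames = 4620 × 60 = 277200.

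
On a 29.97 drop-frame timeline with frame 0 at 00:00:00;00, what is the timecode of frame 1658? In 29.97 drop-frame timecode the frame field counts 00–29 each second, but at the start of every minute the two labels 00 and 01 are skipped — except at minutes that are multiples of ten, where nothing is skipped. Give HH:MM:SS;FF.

Ten DF minutes hold 17982 frames, so frame 1658 lies in block 0 (frames 0–17981) with 1658 frames into that block.
The block's first minute is 1800 frames and the rest 1798 each; 1658 frames reaches minute 0, so 0 × 18 + 0 × 2 = 0 labels have been skipped so far.
Adding those back, label number 1658 + 0 = 1658 at 30 labels/s is 55 s + 8 f = 0 h 0 min 55 s frame 8, i.e. 00:00:55;08.

00:00:55;08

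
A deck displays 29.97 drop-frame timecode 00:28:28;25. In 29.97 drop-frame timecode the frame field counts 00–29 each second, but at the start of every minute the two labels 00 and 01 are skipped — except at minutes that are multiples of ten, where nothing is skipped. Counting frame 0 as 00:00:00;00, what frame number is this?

51213

Complete 10-minute blocks: 2, each 17982 frames → 35964.
Remaining 8 whole minutes in the current block: 1800 + 7 × 1798 = 14386 frames.
Within the current minute: 28 × 30 + 25 − 2 = 863 (labels ;00/;01 skipped at this minute). Total = 35964 + 14386 + 863 = 51213.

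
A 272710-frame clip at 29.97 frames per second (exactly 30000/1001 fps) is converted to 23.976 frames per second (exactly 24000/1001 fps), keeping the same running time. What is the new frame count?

Target frames = source frames × (target rate / source rate) = 272710 × (24000/1001)/(30000/1001) = 272710 × 4/5 = 218168.

218168 frames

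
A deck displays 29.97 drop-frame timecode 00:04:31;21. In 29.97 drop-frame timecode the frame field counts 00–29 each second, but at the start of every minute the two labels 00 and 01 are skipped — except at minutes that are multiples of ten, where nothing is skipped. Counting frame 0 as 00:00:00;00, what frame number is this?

8143

As if non-drop at 30 labels/s: (0 × 3600 + 4 × 60 + 31) × 30 + 21 = 8151.
Minute boundaries passed: 4; those not divisible by 10: 4 − 0 = 4; dropped labels = 2 × 4 = 8.
Actual frame index = 8151 − 8 = 8143.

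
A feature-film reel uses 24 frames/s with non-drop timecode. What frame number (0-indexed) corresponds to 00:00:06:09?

Total seconds to the label: (0 × 3600 + 0 × 60 + 6) = 6.
Frame index = 6 × 24 + 9 = 153.

frame 153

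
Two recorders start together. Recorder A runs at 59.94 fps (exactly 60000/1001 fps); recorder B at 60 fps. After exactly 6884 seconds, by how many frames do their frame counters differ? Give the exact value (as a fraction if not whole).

A emits 60000/1001 × 6884 = 413040000/1001 frames; B emits 60 × 6884 = 413040.
Difference = 413040/1001 frames (≈ 412.6274); B is ahead of A.

413040/1001 frames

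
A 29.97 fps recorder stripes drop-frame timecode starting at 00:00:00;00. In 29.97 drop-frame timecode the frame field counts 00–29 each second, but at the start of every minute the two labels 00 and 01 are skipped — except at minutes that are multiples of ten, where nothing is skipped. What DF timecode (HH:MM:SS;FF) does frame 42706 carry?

00:23:44;28

Ten DF minutes hold 17982 frames, so frame 42706 lies in block 2 (frames 35964–53945) with 6742 frames into that block.
The block's first minute is 1800 frames and the rest 1798 each; 6742 frames reaches minute 3, so 2 × 18 + 3 × 2 = 42 labels have been skipped so far.
Adding those back, label number 42706 + 42 = 42748 at 30 labels/s is 1424 s + 28 f = 0 h 23 min 44 s frame 28, i.e. 00:23:44;28.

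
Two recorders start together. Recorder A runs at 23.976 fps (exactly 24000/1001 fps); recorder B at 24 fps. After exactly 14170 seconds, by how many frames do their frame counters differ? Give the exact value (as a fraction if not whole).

A emits 24000/1001 × 14170 = 26160000/77 frames; B emits 24 × 14170 = 340080.
Difference = 26160/77 frames (≈ 339.7403); B is ahead of A.

26160/77 frames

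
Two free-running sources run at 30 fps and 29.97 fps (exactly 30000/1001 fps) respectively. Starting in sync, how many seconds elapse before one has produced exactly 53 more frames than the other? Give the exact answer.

The gap grows by |30000/1001 − 30| = 30/1001 frames per second.
Time for a 53-frame gap: 53 ÷ (30/1001) = 53053/30 s.

53053/30 seconds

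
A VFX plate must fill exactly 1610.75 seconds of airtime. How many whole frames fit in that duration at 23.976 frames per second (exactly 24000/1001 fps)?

38619 frames

Frames = 1610.75 × 24000/1001 = 38658000/1001 ≈ 38619.3806.
Complete frames: 38619.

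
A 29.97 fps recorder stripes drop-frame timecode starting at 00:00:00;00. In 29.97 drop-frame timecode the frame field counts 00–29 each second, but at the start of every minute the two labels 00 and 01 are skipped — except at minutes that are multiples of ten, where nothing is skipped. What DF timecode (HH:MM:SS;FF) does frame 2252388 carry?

20:52:34;22

Ten DF minutes hold 17982 frames, so frame 2252388 lies in block 125 (frames 2247750–2265731) with 4638 frames into that block.
The block's first minute is 1800 frames and the rest 1798 each; 4638 frames reaches minute 2, so 125 × 18 + 2 × 2 = 2254 labels have been skipped so far.
Adding those back, label number 2252388 + 2254 = 2254642 at 30 labels/s is 75154 s + 22 f = 20 h 52 min 34 s frame 22, i.e. 20:52:34;22.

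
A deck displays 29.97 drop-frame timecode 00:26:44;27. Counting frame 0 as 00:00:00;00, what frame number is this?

As if non-drop at 30 labels/s: (0 × 3600 + 26 × 60 + 44) × 30 + 27 = 48147.
Minute boundaries passed: 26; those not divisible by 10: 26 − 2 = 24; dropped labels = 2 × 24 = 48.
Actual frame index = 48147 − 48 = 48099.

48099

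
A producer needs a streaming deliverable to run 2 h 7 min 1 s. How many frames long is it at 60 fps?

2 h 7 min 1 s = 7621 s.
Frames = 7621 × 60 = 457260.

457260 frames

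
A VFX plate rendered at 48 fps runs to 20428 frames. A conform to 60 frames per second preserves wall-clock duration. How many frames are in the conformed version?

Target frames = source frames × (target rate / source rate) = 20428 × (60)/(48) = 20428 × 5/4 = 25535.

25535 frames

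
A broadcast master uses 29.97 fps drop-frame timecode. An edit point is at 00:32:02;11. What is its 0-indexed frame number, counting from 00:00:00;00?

As if non-drop at 30 labels/s: (0 × 3600 + 32 × 60 + 2) × 30 + 11 = 57671.
Minute boundaries passed: 32; those not divisible by 10: 32 − 3 = 29; dropped labels = 2 × 29 = 58.
Actual frame index = 57671 − 58 = 57613.

57613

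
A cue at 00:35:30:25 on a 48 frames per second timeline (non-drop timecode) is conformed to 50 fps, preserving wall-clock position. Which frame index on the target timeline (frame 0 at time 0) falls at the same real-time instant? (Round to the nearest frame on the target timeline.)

frame 106526

Source frame index: (0×3600 + 35×60 + 30) × 48 + 25 = 102265.
Real time: 102265 / (48) = 102265/48 s.
Target frame: (102265/48) × (50) = 2556625/24 ≈ 106526.042 → 106526.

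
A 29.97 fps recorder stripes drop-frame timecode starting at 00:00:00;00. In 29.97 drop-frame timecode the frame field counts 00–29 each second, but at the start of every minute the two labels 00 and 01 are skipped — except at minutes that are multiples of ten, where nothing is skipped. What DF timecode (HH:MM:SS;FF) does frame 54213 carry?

Ten DF minutes hold 17982 frames, so frame 54213 lies in block 3 (frames 53946–71927) with 267 frames into that block.
The block's first minute is 1800 frames and the rest 1798 each; 267 frames reaches minute 0, so 3 × 18 + 0 × 2 = 54 labels have been skipped so far.
Adding those back, label number 54213 + 54 = 54267 at 30 labels/s is 1808 s + 27 f = 0 h 30 min 8 s frame 27, i.e. 00:30:08;27.

00:30:08;27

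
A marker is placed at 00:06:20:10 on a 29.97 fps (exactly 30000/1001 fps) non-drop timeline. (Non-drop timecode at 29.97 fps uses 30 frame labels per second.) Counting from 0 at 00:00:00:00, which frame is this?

Total seconds to the label: (0 × 3600 + 6 × 60 + 20) = 380.
Frame index = 380 × 30 + 10 = 11410.

11410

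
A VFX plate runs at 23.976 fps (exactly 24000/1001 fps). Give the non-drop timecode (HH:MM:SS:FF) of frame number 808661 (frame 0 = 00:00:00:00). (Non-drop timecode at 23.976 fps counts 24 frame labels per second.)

09:21:34:05

808661 ÷ 24 = 33694 full seconds, remainder 5 frames.
33694 s = 9 h 21 min 34 s.
Timecode: 09:21:34:05.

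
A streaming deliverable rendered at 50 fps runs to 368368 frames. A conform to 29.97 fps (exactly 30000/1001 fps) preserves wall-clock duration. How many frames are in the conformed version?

220800 frames

Target frames = source frames × (target rate / source rate) = 368368 × (30000/1001)/(50) = 368368 × 600/1001 = 220800.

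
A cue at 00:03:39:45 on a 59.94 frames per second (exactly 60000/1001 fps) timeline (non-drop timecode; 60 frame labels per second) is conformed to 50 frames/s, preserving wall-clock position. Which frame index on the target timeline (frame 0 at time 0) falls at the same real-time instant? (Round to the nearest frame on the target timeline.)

Source frame index: (0×3600 + 3×60 + 39) × 60 + 45 = 13185.
Real time: 13185 / (60000/1001) = 879879/4000 s.
Target frame: (879879/4000) × (50) = 879879/80 ≈ 10998.487 → 10998.

frame 10998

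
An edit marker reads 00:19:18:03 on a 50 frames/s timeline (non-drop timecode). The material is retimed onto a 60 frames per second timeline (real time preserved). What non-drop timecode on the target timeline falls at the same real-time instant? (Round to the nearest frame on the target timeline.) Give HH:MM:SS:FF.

Source frame index: (0×3600 + 19×60 + 18) × 50 + 3 = 57903.
Real time: 57903 / (50) = 57903/50 s.
Target frame: (57903/50) × (60) = 347418/5 ≈ 69483.600 → 69484.
At 60 labels/s: frame 69484 → 00:19:18:04.

00:19:18:04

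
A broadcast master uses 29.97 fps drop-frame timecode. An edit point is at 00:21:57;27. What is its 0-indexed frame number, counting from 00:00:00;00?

39499

Complete 10-minute blocks: 2, each 17982 frames → 35964.
Remaining 1 whole minute in the current block: 1800 + 0 × 1798 = 1800 frames.
Within the current minute: 57 × 30 + 27 − 2 = 1735 (labels ;00/;01 skipped at this minute). Total = 35964 + 1800 + 1735 = 39499.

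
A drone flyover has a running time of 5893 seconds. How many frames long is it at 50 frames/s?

Frames = 5893 × 50 = 294650.

294650 frames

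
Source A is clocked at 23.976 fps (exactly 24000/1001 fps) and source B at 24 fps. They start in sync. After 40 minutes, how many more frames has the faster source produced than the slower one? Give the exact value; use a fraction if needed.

57600/1001 frames

40 min = 2400 s.
A emits 24000/1001 × 2400 = 57600000/1001 frames; B emits 24 × 2400 = 57600.
Difference = 57600/1001 frames (≈ 57.5425); B is ahead of A.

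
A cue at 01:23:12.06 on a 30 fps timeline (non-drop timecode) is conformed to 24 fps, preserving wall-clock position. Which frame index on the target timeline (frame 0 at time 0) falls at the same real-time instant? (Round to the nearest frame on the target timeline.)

Source frame index: (1×3600 + 23×60 + 12) × 30 + 6 = 149766.
Real time: 149766 / (30) = 24961/5 s.
Target frame: (24961/5) × (24) = 599064/5 ≈ 119812.800 → 119813.

frame 119813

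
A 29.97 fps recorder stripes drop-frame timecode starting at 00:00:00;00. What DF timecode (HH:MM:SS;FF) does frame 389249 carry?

Ten DF minutes hold 17982 frames, so frame 389249 lies in block 21 (frames 377622–395603) with 11627 frames into that block.
The block's first minute is 1800 frames and the rest 1798 each; 11627 frames reaches minute 6, so 21 × 18 + 6 × 2 = 390 labels have been skipped so far.
Adding those back, label number 389249 + 390 = 389639 at 30 labels/s is 12987 s + 29 f = 3 h 36 min 27 s frame 29, i.e. 03:36:27;29.

03:36:27;29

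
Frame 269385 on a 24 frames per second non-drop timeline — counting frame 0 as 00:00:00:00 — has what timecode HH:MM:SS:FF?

03:07:04:09

269385 ÷ 24 = 11224 full seconds, remainder 9 frames.
11224 s = 3 h 7 min 4 s.
Timecode: 03:07:04:09.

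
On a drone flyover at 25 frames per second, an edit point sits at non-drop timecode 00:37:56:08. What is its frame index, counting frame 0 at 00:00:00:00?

56908

Total seconds to the label: (0 × 3600 + 37 × 60 + 56) = 2276.
Frame index = 2276 × 25 + 8 = 56908.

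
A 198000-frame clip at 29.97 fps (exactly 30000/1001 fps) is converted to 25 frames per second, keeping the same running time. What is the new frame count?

Target frames = source frames × (target rate / source rate) = 198000 × (25)/(30000/1001) = 198000 × 1001/1200 = 165165.

165165 frames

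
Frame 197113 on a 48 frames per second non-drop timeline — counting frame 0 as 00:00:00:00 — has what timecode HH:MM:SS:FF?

197113 ÷ 48 = 4106 full seconds, remainder 25 frames.
4106 s = 1 h 8 min 26 s.
Timecode: 01:08:26:25.

01:08:26:25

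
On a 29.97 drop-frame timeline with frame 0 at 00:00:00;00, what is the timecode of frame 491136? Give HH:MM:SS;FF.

Each 10-minute DF block holds 10 × 60 × 30 − 9 × 2 = 17982 frames. 491136 ÷ 17982 → 27 full blocks, remainder 5622.
Within the partial block the first minute is 1800 frames and each further minute 1798, so 3 further minute boundaries passed. Total skipped labels = 18 × 27 + 2 × 3 = 492.
Non-drop label index = 491136 + 492 = 491628; at 30 labels/s that is 04:33:07:18, i.e. DF 04:33:07;18.

04:33:07;18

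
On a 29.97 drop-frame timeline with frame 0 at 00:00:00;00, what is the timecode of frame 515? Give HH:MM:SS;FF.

00:00:17;05

Each 10-minute DF block holds 10 × 60 × 30 − 9 × 2 = 17982 frames. 515 ÷ 17982 → 0 full blocks, remainder 515.
Within the partial block the first minute is 1800 frames and each further minute 1798, so 0 further minute boundaries passed. Total skipped labels = 18 × 0 + 2 × 0 = 0.
Non-drop label index = 515 + 0 = 515; at 30 labels/s that is 00:00:17:05, i.e. DF 00:00:17;05.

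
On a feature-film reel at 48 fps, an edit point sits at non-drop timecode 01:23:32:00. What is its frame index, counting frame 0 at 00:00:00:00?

Total seconds to the label: (1 × 3600 + 23 × 60 + 32) = 5012.
Frame index = 5012 × 48 + 0 = 240576.

frame 240576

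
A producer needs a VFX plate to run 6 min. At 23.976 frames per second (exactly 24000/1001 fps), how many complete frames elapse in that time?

6 min = 360 s.
Frames = 360 × 24000/1001 = 8640000/1001 ≈ 8631.3686.
Complete frames: 8631.

8631 frames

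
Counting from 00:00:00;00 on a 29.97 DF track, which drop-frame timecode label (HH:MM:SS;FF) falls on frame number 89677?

00:49:52;07

Ten DF minutes hold 17982 frames, so frame 89677 lies in block 4 (frames 71928–89909) with 17749 frames into that block.
The block's first minute is 1800 frames and the rest 1798 each; 17749 frames reaches minute 9, so 4 × 18 + 9 × 2 = 90 labels have been skipped so far.
Adding those back, label number 89677 + 90 = 89767 at 30 labels/s is 2992 s + 7 f = 0 h 49 min 52 s frame 7, i.e. 00:49:52;07.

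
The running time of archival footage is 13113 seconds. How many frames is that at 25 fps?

327825 frames

Frames = 13113 × 25 = 327825.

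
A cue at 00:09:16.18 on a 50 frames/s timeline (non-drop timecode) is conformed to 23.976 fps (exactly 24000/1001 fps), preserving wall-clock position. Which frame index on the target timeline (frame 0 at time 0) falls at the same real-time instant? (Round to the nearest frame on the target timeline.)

Source frame index: (0×3600 + 9×60 + 16) × 50 + 18 = 27818.
Real time: 27818 / (50) = 13909/25 s.
Target frame: (13909/25) × (24000/1001) = 1907520/143 ≈ 13339.301 → 13339.

frame 13339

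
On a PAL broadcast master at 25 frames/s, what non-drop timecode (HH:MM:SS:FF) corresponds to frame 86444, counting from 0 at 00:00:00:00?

86444 ÷ 25 = 3457 full seconds, remainder 19 frames.
3457 s = 0 h 57 min 37 s.
Timecode: 00:57:37:19.

00:57:37:19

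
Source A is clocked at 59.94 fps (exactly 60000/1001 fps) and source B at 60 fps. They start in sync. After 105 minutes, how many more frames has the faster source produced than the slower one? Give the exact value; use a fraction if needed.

54000/143 frames

105 min = 6300 s.
A emits 60000/1001 × 6300 = 54000000/143 frames; B emits 60 × 6300 = 378000.
Difference = 54000/143 frames (≈ 377.6224); B is ahead of A.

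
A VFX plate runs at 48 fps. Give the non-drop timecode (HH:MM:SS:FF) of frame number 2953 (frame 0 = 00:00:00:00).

2953 ÷ 48 = 61 full seconds, remainder 25 frames.
61 s = 0 h 1 min 1 s.
Timecode: 00:01:01:25.

00:01:01:25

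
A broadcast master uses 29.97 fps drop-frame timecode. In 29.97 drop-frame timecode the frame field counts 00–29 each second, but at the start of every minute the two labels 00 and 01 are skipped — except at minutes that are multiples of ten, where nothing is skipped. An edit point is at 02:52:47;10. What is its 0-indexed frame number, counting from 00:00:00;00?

310710

As if non-drop at 30 labels/s: (2 × 3600 + 52 × 60 + 47) × 30 + 10 = 311020.
Minute boundaries passed: 172; those not divisible by 10: 172 − 17 = 155; dropped labels = 2 × 155 = 310.
Actual frame index = 311020 − 310 = 310710.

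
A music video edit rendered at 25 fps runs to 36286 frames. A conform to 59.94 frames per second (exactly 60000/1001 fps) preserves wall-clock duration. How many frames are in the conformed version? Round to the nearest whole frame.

Frames at target rate = 36286 × (60000/1001) / (25) = 87086400/1001 ≈ 86999.401.
Nearest whole frame: 86999.

86999 frames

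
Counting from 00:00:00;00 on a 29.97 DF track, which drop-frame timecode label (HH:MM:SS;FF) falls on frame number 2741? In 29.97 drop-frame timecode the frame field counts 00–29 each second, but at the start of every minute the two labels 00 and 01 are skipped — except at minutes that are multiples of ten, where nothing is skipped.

00:01:31;13

Each 10-minute DF block holds 10 × 60 × 30 − 9 × 2 = 17982 frames. 2741 ÷ 17982 → 0 full blocks, remainder 2741.
Within the partial block the first minute is 1800 frames and each further minute 1798, so 1 further minute boundary passed. Total skipped labels = 18 × 0 + 2 × 1 = 2.
Non-drop label index = 2741 + 2 = 2743; at 30 labels/s that is 00:01:31:13, i.e. DF 00:01:31;13.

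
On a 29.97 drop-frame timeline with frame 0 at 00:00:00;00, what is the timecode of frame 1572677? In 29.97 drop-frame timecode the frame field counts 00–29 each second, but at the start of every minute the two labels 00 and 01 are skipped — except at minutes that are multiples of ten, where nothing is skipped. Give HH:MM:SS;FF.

Each 10-minute DF block holds 10 × 60 × 30 − 9 × 2 = 17982 frames. 1572677 ÷ 17982 → 87 full blocks, remainder 8243.
Within the partial block the first minute is 1800 frames and each further minute 1798, so 4 further minute boundaries passed. Total skipped labels = 18 × 87 + 2 × 4 = 1574.
Non-drop label index = 1572677 + 1574 = 1574251; at 30 labels/s that is 14:34:35:01, i.e. DF 14:34:35;01.

14:34:35;01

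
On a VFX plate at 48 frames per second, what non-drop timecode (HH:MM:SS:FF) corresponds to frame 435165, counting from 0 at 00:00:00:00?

435165 ÷ 48 = 9065 full seconds, remainder 45 frames.
9065 s = 2 h 31 min 5 s.
Timecode: 02:31:05:45.

02:31:05:45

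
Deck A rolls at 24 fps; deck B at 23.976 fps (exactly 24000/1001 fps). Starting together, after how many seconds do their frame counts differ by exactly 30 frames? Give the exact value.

The gap grows by |24000/1001 − 24| = 24/1001 frames per second.
Time for a 30-frame gap: 30 ÷ (24/1001) = 1251.25 s.

1251.25 seconds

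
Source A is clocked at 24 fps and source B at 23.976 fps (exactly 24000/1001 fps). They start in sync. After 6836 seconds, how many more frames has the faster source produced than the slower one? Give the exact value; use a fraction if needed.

A emits 24 × 6836 = 164064 frames; B emits 24000/1001 × 6836 = 164064000/1001.
Difference = 164064/1001 frames (≈ 163.9001); B is behind A.

164064/1001 frames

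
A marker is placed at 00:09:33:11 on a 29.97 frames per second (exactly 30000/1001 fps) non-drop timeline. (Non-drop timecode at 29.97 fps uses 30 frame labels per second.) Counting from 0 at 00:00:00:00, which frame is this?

17201

Total seconds to the label: (0 × 3600 + 9 × 60 + 33) = 573.
Frame index = 573 × 30 + 11 = 17201.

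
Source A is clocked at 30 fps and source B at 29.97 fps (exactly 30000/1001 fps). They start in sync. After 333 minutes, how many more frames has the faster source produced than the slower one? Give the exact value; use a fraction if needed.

333 min = 19980 s.
A emits 30 × 19980 = 599400 frames; B emits 30000/1001 × 19980 = 599400000/1001.
Difference = 599400/1001 frames (≈ 598.8012); B is behind A.

599400/1001 frames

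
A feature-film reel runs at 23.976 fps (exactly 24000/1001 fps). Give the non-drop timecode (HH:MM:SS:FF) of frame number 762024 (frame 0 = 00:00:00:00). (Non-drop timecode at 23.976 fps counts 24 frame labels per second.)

08:49:11:00

762024 ÷ 24 = 31751 full seconds, remainder 0 frames.
31751 s = 8 h 49 min 11 s.
Timecode: 08:49:11:00.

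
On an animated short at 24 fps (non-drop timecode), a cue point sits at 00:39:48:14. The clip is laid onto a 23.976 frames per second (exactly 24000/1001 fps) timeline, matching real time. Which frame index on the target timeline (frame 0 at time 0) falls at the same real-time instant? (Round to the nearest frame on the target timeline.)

frame 57269

Source frame index: (0×3600 + 39×60 + 48) × 24 + 14 = 57326.
Real time: 57326 / (24) = 28663/12 s.
Target frame: (28663/12) × (24000/1001) = 57326000/1001 ≈ 57268.731 → 57269.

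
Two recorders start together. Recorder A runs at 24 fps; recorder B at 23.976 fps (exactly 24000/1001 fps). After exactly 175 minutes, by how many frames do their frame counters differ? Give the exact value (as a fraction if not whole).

36000/143 frames

175 min = 10500 s.
A emits 24 × 10500 = 252000 frames; B emits 24000/1001 × 10500 = 36000000/143.
Difference = 36000/143 frames (≈ 251.7483); B is behind A.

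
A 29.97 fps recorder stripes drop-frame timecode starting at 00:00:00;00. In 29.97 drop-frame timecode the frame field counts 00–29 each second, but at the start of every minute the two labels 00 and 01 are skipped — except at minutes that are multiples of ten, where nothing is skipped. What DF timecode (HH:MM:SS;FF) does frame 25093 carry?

00:13:57;07

Each 10-minute DF block holds 10 × 60 × 30 − 9 × 2 = 17982 frames. 25093 ÷ 17982 → 1 full block, remainder 7111.
Within the partial block the first minute is 1800 frames and each further minute 1798, so 3 further minute boundaries passed. Total skipped labels = 18 × 1 + 2 × 3 = 24.
Non-drop label index = 25093 + 24 = 25117; at 30 labels/s that is 00:13:57:07, i.e. DF 00:13:57;07.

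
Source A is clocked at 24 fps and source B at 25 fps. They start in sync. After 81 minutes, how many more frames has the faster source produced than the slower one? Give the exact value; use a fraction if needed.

81 min = 4860 s.
A emits 24 × 4860 = 116640 frames; B emits 25 × 4860 = 121500.
Difference = 4860 frames; B is ahead of A.

4860 frames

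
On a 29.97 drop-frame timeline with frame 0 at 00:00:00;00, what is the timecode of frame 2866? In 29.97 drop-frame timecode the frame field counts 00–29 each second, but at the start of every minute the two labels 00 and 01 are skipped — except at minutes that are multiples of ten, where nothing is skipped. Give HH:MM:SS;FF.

Each 10-minute DF block holds 10 × 60 × 30 − 9 × 2 = 17982 frames. 2866 ÷ 17982 → 0 full blocks, remainder 2866.
Within the partial block the first minute is 1800 frames and each further minute 1798, so 1 further minute boundary passed. Total skipped labels = 18 × 0 + 2 × 1 = 2.
Non-drop label index = 2866 + 2 = 2868; at 30 labels/s that is 00:01:35:18, i.e. DF 00:01:35;18.

00:01:35;18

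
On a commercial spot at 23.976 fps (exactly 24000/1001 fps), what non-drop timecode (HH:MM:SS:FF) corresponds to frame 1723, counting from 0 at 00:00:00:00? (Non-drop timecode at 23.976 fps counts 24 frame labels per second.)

1723 ÷ 24 = 71 full seconds, remainder 19 frames.
71 s = 0 h 1 min 11 s.
Timecode: 00:01:11:19.

00:01:11:19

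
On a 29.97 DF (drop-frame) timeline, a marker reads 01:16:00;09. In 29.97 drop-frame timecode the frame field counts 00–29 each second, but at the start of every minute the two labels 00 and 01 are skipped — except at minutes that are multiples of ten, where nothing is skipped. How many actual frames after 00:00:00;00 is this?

136671

As if non-drop at 30 labels/s: (1 × 3600 + 16 × 60 + 0) × 30 + 9 = 136809.
Minute boundaries passed: 76; those not divisible by 10: 76 − 7 = 69; dropped labels = 2 × 69 = 138.
Actual frame index = 136809 − 138 = 136671.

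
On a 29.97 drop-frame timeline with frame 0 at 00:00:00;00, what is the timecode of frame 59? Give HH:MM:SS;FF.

00:00:01;29

Each 10-minute DF block holds 10 × 60 × 30 − 9 × 2 = 17982 frames. 59 ÷ 17982 → 0 full blocks, remainder 59.
Within the partial block the first minute is 1800 frames and each further minute 1798, so 0 further minute boundaries passed. Total skipped labels = 18 × 0 + 2 × 0 = 0.
Non-drop label index = 59 + 0 = 59; at 30 labels/s that is 00:00:01:29, i.e. DF 00:00:01;29.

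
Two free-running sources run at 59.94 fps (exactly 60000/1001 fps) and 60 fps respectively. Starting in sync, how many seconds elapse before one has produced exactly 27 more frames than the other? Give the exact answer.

The gap grows by |60 − 60000/1001| = 60/1001 frames per second.
Time for a 27-frame gap: 27 ÷ (60/1001) = 450.45 s.

450.45 seconds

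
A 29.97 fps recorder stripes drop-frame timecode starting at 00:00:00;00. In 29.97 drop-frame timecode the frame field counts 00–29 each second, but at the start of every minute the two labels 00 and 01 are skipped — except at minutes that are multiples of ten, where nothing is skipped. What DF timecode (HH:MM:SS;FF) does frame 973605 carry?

Ten DF minutes hold 17982 frames, so frame 973605 lies in block 54 (frames 971028–989009) with 2577 frames into that block.
The block's first minute is 1800 frames and the rest 1798 each; 2577 frames reaches minute 1, so 54 × 18 + 1 × 2 = 974 labels have been skipped so far.
Adding those back, label number 973605 + 974 = 974579 at 30 labels/s is 32485 s + 29 f = 9 h 1 min 25 s frame 29, i.e. 09:01:25;29.

09:01:25;29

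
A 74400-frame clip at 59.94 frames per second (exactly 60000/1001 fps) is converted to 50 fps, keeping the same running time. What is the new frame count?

Target frames = source frames × (target rate / source rate) = 74400 × (50)/(60000/1001) = 74400 × 1001/1200 = 62062.

62062 frames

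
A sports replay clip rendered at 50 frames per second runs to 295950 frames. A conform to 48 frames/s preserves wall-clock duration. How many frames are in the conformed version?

284112 frames

Target frames = source frames × (target rate / source rate) = 295950 × (48)/(50) = 295950 × 24/25 = 284112.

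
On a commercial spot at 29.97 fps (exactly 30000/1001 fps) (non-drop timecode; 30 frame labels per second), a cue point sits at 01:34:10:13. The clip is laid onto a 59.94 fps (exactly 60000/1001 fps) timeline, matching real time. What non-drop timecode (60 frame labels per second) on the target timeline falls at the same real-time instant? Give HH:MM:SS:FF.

01:34:10:26

Source frame index: (1×3600 + 34×60 + 10) × 30 + 13 = 169513.
Real time: 169513 / (30000/1001) = 169682513/30000 s.
Target frame: (169682513/30000) × (60000/1001) = 339026.
At 60 labels/s: frame 339026 → 01:34:10:26.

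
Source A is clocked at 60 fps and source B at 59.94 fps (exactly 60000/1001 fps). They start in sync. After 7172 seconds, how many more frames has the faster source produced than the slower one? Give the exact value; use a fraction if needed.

39120/91 frames

A emits 60 × 7172 = 430320 frames; B emits 60000/1001 × 7172 = 39120000/91.
Difference = 39120/91 frames (≈ 429.8901); B is behind A.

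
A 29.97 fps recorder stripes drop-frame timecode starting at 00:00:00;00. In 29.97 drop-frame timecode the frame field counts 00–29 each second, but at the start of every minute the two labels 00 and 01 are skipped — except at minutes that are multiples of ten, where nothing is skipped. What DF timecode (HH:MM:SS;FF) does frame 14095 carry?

00:07:50;09

Each 10-minute DF block holds 10 × 60 × 30 − 9 × 2 = 17982 frames. 14095 ÷ 17982 → 0 full blocks, remainder 14095.
Within the partial block the first minute is 1800 frames and each further minute 1798, so 7 further minute boundaries passed. Total skipped labels = 18 × 0 + 2 × 7 = 14.
Non-drop label index = 14095 + 14 = 14109; at 30 labels/s that is 00:07:50:09, i.e. DF 00:07:50;09.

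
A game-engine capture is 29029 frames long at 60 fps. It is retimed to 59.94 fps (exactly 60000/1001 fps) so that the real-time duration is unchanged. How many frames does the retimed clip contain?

Target frames = source frames × (target rate / source rate) = 29029 × (60000/1001)/(60) = 29029 × 1000/1001 = 29000.

29000 frames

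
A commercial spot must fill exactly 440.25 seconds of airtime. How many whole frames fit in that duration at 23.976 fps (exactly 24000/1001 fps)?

Frames = 440.25 × 24000/1001 = 10566000/1001 ≈ 10555.4446.
Complete frames: 10555.

10555 frames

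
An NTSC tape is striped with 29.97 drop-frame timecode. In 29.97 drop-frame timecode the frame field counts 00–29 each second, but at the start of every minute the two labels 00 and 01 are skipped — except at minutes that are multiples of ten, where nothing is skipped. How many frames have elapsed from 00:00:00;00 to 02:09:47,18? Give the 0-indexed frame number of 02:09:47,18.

233394

Complete 10-minute blocks: 12, each 17982 frames → 215784.
Remaining 9 whole minutes in the current block: 1800 + 8 × 1798 = 16184 frames.
Within the current minute: 47 × 30 + 18 − 2 = 1426 (labels ;00/;01 skipped at this minute). Total = 215784 + 16184 + 1426 = 233394.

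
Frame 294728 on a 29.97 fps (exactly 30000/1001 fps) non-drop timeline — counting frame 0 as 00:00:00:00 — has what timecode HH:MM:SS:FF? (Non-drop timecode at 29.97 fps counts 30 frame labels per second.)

02:43:44:08

294728 ÷ 30 = 9824 full seconds, remainder 8 frames.
9824 s = 2 h 43 min 44 s.
Timecode: 02:43:44:08.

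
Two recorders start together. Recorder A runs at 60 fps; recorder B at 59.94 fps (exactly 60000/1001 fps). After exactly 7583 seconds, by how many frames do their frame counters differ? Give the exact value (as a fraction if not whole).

A emits 60 × 7583 = 454980 frames; B emits 60000/1001 × 7583 = 454980000/1001.
Difference = 454980/1001 frames (≈ 454.5255); B is behind A.

454980/1001 frames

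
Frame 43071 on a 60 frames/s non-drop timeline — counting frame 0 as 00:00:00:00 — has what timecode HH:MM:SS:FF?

43071 ÷ 60 = 717 full seconds, remainder 51 frames.
717 s = 0 h 11 min 57 s.
Timecode: 00:11:57:51.

00:11:57:51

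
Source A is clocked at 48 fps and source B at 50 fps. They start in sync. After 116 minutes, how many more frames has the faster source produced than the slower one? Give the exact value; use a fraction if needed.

116 min = 6960 s.
A emits 48 × 6960 = 334080 frames; B emits 50 × 6960 = 348000.
Difference = 13920 frames; B is ahead of A.

13920 frames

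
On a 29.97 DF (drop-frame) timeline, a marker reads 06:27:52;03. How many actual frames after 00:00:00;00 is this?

697465

As if non-drop at 30 labels/s: (6 × 3600 + 27 × 60 + 52) × 30 + 3 = 698163.
Minute boundaries passed: 387; those not divisible by 10: 387 − 38 = 349; dropped labels = 2 × 349 = 698.
Actual frame index = 698163 − 698 = 697465.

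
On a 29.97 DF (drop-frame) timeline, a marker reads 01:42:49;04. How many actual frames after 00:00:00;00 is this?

As if non-drop at 30 labels/s: (1 × 3600 + 42 × 60 + 49) × 30 + 4 = 185074.
Minute boundaries passed: 102; those not divisible by 10: 102 − 10 = 92; dropped labels = 2 × 92 = 184.
Actual frame index = 185074 − 184 = 184890.

184890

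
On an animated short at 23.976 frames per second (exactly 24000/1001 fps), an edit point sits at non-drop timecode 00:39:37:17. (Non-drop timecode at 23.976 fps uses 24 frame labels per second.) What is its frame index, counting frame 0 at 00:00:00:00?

Total seconds to the label: (0 × 3600 + 39 × 60 + 37) = 2377.
Frame index = 2377 × 24 + 17 = 57065.

57065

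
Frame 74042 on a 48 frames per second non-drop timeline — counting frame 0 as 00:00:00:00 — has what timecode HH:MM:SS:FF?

74042 ÷ 48 = 1542 full seconds, remainder 26 frames.
1542 s = 0 h 25 min 42 s.
Timecode: 00:25:42:26.

00:25:42:26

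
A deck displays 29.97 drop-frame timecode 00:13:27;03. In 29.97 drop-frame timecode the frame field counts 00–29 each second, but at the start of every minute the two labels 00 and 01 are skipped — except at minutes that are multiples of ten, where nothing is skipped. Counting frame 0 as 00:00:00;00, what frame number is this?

24189

Complete 10-minute blocks: 1, each 17982 frames → 17982.
Remaining 3 whole minutes in the current block: 1800 + 2 × 1798 = 5396 frames.
Within the current minute: 27 × 30 + 3 − 2 = 811 (labels ;00/;01 skipped at this minute). Total = 17982 + 5396 + 811 = 24189.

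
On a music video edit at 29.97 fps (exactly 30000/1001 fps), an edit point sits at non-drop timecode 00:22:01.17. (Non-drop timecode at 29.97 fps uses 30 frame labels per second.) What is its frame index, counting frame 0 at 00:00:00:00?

39647

Total seconds to the label: (0 × 3600 + 22 × 60 + 1) = 1321.
Frame index = 1321 × 30 + 17 = 39647.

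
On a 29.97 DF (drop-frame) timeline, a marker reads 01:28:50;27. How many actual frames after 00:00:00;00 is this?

159767

As if non-drop at 30 labels/s: (1 × 3600 + 28 × 60 + 50) × 30 + 27 = 159927.
Minute boundaries passed: 88; those not divisible by 10: 88 − 8 = 80; dropped labels = 2 × 80 = 160.
Actual frame index = 159927 − 160 = 159767.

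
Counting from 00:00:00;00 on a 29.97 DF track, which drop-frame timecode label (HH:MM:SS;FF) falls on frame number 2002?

Each 10-minute DF block holds 10 × 60 × 30 − 9 × 2 = 17982 frames. 2002 ÷ 17982 → 0 full blocks, remainder 2002.
Within the partial block the first minute is 1800 frames and each further minute 1798, so 1 further minute boundary passed. Total skipped labels = 18 × 0 + 2 × 1 = 2.
Non-drop label index = 2002 + 2 = 2004; at 30 labels/s that is 00:01:06:24, i.e. DF 00:01:06;24.

00:01:06;24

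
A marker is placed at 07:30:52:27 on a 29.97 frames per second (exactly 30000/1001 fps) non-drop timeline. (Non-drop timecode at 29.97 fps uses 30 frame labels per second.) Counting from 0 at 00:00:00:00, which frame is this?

Total seconds to the label: (7 × 3600 + 30 × 60 + 52) = 27052.
Frame index = 27052 × 30 + 27 = 811587.

811587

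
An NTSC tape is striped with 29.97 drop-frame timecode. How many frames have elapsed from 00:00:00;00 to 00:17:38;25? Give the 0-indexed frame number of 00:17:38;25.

31733

Complete 10-minute blocks: 1, each 17982 frames → 17982.
Remaining 7 whole minutes in the current block: 1800 + 6 × 1798 = 12588 frames.
Within the current minute: 38 × 30 + 25 − 2 = 1163 (labels ;00/;01 skipped at this minute). Total = 17982 + 12588 + 1163 = 31733.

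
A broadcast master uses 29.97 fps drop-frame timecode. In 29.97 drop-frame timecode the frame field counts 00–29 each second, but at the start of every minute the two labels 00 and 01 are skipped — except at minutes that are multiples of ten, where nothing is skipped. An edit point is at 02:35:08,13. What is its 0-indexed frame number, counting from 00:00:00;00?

278973

Complete 10-minute blocks: 15, each 17982 frames → 269730.
Remaining 5 whole minutes in the current block: 1800 + 4 × 1798 = 8992 frames.
Within the current minute: 8 × 30 + 13 − 2 = 251 (labels ;00/;01 skipped at this minute). Total = 269730 + 8992 + 251 = 278973.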